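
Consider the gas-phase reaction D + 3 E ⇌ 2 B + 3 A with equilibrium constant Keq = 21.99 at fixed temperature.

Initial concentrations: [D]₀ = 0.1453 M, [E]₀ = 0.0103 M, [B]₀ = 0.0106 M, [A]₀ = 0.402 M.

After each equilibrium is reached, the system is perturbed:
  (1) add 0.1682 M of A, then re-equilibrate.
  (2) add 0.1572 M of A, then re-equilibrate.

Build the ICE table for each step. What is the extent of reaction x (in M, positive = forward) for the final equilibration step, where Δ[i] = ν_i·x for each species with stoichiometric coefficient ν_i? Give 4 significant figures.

Q₀ = 45.97 vs Keq = 21.99 ⇒ Q>K, reverse
Step 1:
                   D          E          B          A
  init        0.1453     0.0103     0.0106      0.402
  Δ       5.9702e-04   0.001791  -0.001194  -0.001791
  eq          0.1459    0.01209   0.009406     0.4002
  solve Keq expr → x = -5.9702e-04; check Q = 21.99
Then add 0.1682 M of A.
Step 2:
                   D          E          B          A
  init        0.1459    0.01209   0.009406     0.5684
  Δ       9.0228e-04   0.002707  -0.001805  -0.002707
  eq          0.1468     0.0148   0.007601     0.5657
  solve Keq expr → x = -9.0228e-04; check Q = 21.99
Then add 0.1572 M of A.
Step 3:
                   D          E          B          A
  init        0.1468     0.0148   0.007601     0.7229
  Δ       6.3035e-04   0.001891  -0.001261  -0.001891
  eq          0.1474    0.01669   0.006341      0.721
  solve Keq expr → x = -6.3035e-04; check Q = 21.99

x = -6.3035e-04 M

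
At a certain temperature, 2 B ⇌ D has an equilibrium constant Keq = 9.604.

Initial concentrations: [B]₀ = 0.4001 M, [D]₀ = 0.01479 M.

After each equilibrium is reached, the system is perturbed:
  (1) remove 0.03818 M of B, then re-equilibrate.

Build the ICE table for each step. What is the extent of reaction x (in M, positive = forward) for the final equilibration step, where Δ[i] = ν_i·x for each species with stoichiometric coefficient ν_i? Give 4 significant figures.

Q₀ = 0.09239 vs Keq = 9.604 ⇒ Q<K, forward
Step 1:
                    B           D
  init         0.4001     0.01479
  Δ           -0.2743      0.1372
  eq           0.1258      0.1519
  solve Keq expr → x = 0.1372; check Q = 9.604
Then remove 0.03818 M of B.
Step 2:
                    B           D
  init         0.0876      0.1519
  Δ           0.03149    -0.01574
  eq           0.1191      0.1362
  solve Keq expr → x = -0.01574; check Q = 9.604

x = -0.01574 M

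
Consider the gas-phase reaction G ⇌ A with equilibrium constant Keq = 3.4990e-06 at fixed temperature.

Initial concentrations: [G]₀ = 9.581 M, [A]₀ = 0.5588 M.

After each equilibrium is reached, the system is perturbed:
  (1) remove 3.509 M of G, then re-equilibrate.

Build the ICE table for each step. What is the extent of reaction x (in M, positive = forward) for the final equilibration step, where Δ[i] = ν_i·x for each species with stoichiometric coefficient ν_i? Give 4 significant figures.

Q₀ = 0.05832 vs Keq = 3.4990e-06 ⇒ Q>K, reverse
Step 1:
                  G         A
  init        9.581    0.5588
  Δ          0.5588   -0.5588
  eq          10.14 3.5479e-05
  solve Keq expr → x = -0.5588; check Q = 3.4990e-06
Then remove 3.509 M of G.
Step 2:
                  G         A
  init        6.631 3.5479e-05
  Δ       1.2278e-05 -1.2278e-05
  eq          6.631 2.3201e-05
  solve Keq expr → x = -1.2278e-05; check Q = 3.4990e-06

x = -1.2278e-05 M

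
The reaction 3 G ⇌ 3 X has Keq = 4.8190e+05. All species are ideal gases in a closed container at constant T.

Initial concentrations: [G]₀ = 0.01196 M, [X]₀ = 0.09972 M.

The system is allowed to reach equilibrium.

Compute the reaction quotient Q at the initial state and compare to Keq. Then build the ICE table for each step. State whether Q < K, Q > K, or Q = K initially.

Q₀ = 579.6; Q < K (proceeds forward)

Q₀ = 579.6 vs Keq = 4.8190e+05 ⇒ Q<K, forward
Step 1:
                   G          X
  Initial    0.01196    0.09972
  Change    -0.01055    0.01055
  Equil     0.001407     0.1103
  solve Keq expr → x = 0.003518; check Q = 4.8190e+05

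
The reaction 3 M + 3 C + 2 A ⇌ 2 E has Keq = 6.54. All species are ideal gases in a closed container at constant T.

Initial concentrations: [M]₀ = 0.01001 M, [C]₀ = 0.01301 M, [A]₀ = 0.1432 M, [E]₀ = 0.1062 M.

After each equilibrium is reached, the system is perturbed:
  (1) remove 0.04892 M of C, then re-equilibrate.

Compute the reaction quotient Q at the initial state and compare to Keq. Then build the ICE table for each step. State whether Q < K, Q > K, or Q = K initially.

Q₀ = 2.4902e+11 vs Keq = 6.54 ⇒ Q>K, reverse
Step 1:
                    M           C           A           E
  init        0.01001     0.01301      0.1432      0.1062
  Δ            0.1549      0.1549      0.1033     -0.1033
  eq            0.165       0.168      0.2465    0.002907
  solve Keq expr → x = -0.05165; check Q = 6.54
Then remove 0.04892 M of C.
Step 2:
                    M           C           A           E
  init          0.165       0.119      0.2465    0.002907
  Δ          0.001652    0.001652    0.001101   -0.001101
  eq           0.1666      0.1207      0.2476    0.001805
  solve Keq expr → x = -5.5074e-04; check Q = 6.54

Q₀ = 2.4902e+11; Q > K (proceeds reverse)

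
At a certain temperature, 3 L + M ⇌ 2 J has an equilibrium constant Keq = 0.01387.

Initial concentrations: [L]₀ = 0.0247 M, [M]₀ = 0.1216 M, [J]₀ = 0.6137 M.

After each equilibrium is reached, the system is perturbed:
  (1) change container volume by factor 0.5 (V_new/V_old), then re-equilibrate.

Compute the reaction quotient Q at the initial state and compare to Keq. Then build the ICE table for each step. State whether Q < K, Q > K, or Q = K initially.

Q₀ = 2.0554e+05 vs Keq = 0.01387 ⇒ Q>K, reverse
Step 1:
                    L           M           J
  init         0.0247      0.1216      0.6137
  Δ            0.8321      0.2774     -0.5547
  eq           0.8568       0.399     0.05899
  solve Keq expr → x = -0.2774; check Q = 0.01387
Then change container volume by factor 0.5 (V_new/V_old).
Step 2:
                    L           M           J
  init          1.714      0.7979       0.118
  Δ           -0.1291    -0.04304     0.08608
  eq            1.584      0.7549      0.2041
  solve Keq expr → x = 0.04304; check Q = 0.01387

Q₀ = 2.0554e+05; Q > K (proceeds reverse)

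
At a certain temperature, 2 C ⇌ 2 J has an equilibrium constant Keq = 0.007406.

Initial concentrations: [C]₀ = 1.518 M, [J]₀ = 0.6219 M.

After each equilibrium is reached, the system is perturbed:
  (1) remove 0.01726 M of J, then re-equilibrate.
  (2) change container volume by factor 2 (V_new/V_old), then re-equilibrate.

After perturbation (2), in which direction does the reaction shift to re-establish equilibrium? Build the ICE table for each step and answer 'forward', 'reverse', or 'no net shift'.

Direction: no net shift

Q₀ = 0.1678 vs Keq = 0.007406 ⇒ Q>K, reverse
Step 1:
                   C          J
  I            1.518     0.6219
  C           0.4523    -0.4523
  E             1.97     0.1696
  solve Keq expr → x = -0.2262; check Q = 0.007406
Then remove 0.01726 M of J.
Step 2:
                   C          J
  I             1.97     0.1523
  C         -0.01589    0.01589
  E            1.954     0.1682
  solve Keq expr → x = 0.007946; check Q = 0.007406
Then change container volume by factor 2 (V_new/V_old).
Step 3:
                   C          J
  I           0.9772     0.0841
  C                0          0
  E           0.9772     0.0841
  solve Keq expr → x = 0; check Q = 0.007406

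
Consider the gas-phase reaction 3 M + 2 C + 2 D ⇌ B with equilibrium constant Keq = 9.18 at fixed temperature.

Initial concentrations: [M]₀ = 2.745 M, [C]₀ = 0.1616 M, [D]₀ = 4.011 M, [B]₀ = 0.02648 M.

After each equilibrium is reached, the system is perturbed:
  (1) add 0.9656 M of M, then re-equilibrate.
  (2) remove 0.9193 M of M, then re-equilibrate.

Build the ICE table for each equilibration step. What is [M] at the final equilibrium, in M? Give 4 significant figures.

[M]_eq = 2.559 M

Q₀ = 0.003047 vs Keq = 9.18 ⇒ Q<K, forward
Step 1:
                    M           C           D           B
  I             2.745      0.1616       4.011     0.02648
  C            -0.232     -0.1547     -0.1547     0.07734
  E             2.513    0.006922       3.856      0.1038
  solve Keq expr → x = 0.07734; check Q = 9.18
Then add 0.9656 M of M.
Step 2:
                    M           C           D           B
  I             3.479    0.006922       3.856      0.1038
  C         -0.003952   -0.002635   -0.002635    0.001317
  E             3.475    0.004288       3.854      0.1051
  solve Keq expr → x = 0.001317; check Q = 9.18
Then remove 0.9193 M of M.
Step 3:
                    M           C           D           B
  I             2.555    0.004288       3.854      0.1051
  C          0.003678    0.002452    0.002452   -0.001226
  E             2.559     0.00674       3.856      0.1039
  solve Keq expr → x = -0.001226; check Q = 9.18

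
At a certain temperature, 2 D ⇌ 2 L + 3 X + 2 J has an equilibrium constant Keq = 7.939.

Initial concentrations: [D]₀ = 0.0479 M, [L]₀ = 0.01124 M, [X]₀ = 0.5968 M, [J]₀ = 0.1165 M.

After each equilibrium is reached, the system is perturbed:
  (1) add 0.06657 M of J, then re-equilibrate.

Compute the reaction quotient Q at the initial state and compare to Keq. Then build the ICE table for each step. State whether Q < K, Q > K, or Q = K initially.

Q₀ = 1.5885e-04 vs Keq = 7.939 ⇒ Q<K, forward
Step 1:
                   D          L          X          J
  init        0.0479    0.01124     0.5968     0.1165
  Δ          -0.0461     0.0461    0.06915     0.0461
  eq        0.001798    0.05734      0.666     0.1626
  solve Keq expr → x = 0.02305; check Q = 7.939
Then add 0.06657 M of J.
Step 2:
                   D          L          X          J
  init      0.001798    0.05734      0.666     0.2292
  Δ       6.9226e-04 -6.9226e-04  -0.001038 -6.9226e-04
  eq        0.002491    0.05665     0.6649     0.2285
  solve Keq expr → x = -3.4613e-04; check Q = 7.939

Q₀ = 1.5885e-04; Q < K (proceeds forward)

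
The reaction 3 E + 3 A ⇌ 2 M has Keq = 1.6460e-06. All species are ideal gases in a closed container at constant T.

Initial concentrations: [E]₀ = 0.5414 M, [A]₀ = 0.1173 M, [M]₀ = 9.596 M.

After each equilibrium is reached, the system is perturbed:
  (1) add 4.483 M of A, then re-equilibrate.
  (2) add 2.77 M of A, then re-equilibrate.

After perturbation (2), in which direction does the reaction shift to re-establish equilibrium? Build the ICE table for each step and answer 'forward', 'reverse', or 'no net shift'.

Q₀ = 3.5953e+05 vs Keq = 1.6460e-06 ⇒ Q>K, reverse
Step 1:
                  E         A         M
  Initial    0.5414    0.1173     9.596
  Change      11.34     11.34    -7.559
  Equil       11.88     11.46     2.037
  solve Keq expr → x = -3.78; check Q = 1.6460e-06
Then add 4.483 M of A.
Step 2:
                  E         A         M
  Initial     11.88     15.94     2.037
  Change    -0.9653   -0.9653    0.6436
  Equil       10.91     14.97     2.681
  solve Keq expr → x = 0.3218; check Q = 1.6460e-06
Then add 2.77 M of A.
Step 3:
                  E         A         M
  Initial     10.91     17.74     2.681
  Change    -0.5536   -0.5536     0.369
  Equil       10.36     17.19      3.05
  solve Keq expr → x = 0.1845; check Q = 1.6460e-06

Direction: forward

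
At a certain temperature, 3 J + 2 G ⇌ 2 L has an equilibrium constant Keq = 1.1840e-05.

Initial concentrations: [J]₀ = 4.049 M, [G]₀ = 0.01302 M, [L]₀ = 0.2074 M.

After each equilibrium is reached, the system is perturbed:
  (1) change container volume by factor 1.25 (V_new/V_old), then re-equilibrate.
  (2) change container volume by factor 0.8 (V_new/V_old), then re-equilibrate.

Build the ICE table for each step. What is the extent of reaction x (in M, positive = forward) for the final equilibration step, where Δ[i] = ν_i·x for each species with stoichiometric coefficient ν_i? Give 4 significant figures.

x = 9.2610e-04 M

Q₀ = 3.823 vs Keq = 1.1840e-05 ⇒ Q>K, reverse
Step 1:
                    J           G           L
  Initial       4.049     0.01302      0.2074
  Change       0.3011      0.2007     -0.2007
  Equil          4.35      0.2137    0.006673
  solve Keq expr → x = -0.1004; check Q = 1.1840e-05
Then change container volume by factor 1.25 (V_new/V_old).
Step 2:
                    J           G           L
  Initial        3.48       0.171    0.005338
  Change     0.002223    0.001482   -0.001482
  Equil         3.482      0.1725    0.003857
  solve Keq expr → x = -7.4088e-04; check Q = 1.1840e-05
Then change container volume by factor 0.8 (V_new/V_old).
Step 3:
                    J           G           L
  Initial       4.353      0.2156    0.004821
  Change    -0.002778   -0.001852    0.001852
  Equil          4.35      0.2137    0.006673
  solve Keq expr → x = 9.2610e-04; check Q = 1.1840e-05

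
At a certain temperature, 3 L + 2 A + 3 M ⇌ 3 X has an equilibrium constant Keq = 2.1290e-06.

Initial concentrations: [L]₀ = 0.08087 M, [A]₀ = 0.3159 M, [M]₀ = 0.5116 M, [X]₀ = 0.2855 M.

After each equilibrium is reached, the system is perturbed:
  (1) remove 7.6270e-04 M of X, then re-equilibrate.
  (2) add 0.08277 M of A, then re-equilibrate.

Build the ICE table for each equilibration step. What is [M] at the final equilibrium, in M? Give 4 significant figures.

Q₀ = 3293 vs Keq = 2.1290e-06 ⇒ Q>K, reverse
Step 1:
                    L           A           M           X
  Initial     0.08087      0.3159      0.5116      0.2855
  Change       0.2831      0.1888      0.2831     -0.2831
  Equil         0.364      0.5047      0.7947    0.002359
  solve Keq expr → x = -0.09438; check Q = 2.1290e-06
Then remove 7.6270e-04 M of X.
Step 2:
                    L           A           M           X
  Initial       0.364      0.5047      0.7947    0.001596
  Change  -7.5402e-04 -5.0268e-04 -7.5402e-04  7.5402e-04
  Equil        0.3633      0.5042       0.794     0.00235
  solve Keq expr → x = 2.5134e-04; check Q = 2.1290e-06
Then add 0.08277 M of A.
Step 3:
                    L           A           M           X
  Initial      0.3633      0.5869       0.794     0.00235
  Change  -2.4760e-04 -1.6507e-04 -2.4760e-04  2.4760e-04
  Equil         0.363      0.5868      0.7937    0.002598
  solve Keq expr → x = 8.2535e-05; check Q = 2.1290e-06

[M]_eq = 0.7937 M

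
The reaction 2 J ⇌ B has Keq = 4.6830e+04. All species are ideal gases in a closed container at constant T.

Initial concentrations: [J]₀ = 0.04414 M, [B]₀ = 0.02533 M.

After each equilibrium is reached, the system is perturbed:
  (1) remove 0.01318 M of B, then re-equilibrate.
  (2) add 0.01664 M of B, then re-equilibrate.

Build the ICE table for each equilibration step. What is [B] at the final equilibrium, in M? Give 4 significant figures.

Q₀ = 13 vs Keq = 4.6830e+04 ⇒ Q<K, forward
Step 1:
                   J          B
  Initial    0.04414    0.02533
  Change    -0.04314    0.02157
  Equil     0.001001     0.0469
  solve Keq expr → x = 0.02157; check Q = 4.6830e+04
Then remove 0.01318 M of B.
Step 2:
                   J          B
  Initial   0.001001    0.03372
  Change  -1.5124e-04 7.5619e-05
  Equil   8.4950e-04     0.0338
  solve Keq expr → x = 7.5619e-05; check Q = 4.6830e+04
Then add 0.01664 M of B.
Step 3:
                   J          B
  Initial 8.4950e-04    0.05044
  Change  1.8731e-04 -9.3655e-05
  Equil     0.001037    0.05034
  solve Keq expr → x = -9.3655e-05; check Q = 4.6830e+04

[B]_eq = 0.05034 M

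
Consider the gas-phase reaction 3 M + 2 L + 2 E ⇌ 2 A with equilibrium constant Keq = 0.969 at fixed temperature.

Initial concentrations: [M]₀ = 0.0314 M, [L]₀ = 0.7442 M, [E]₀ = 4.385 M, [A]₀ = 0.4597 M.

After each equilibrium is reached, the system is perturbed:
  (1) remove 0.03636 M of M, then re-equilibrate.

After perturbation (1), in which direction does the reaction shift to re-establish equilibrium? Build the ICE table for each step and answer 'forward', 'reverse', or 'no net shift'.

Direction: reverse

Q₀ = 641 vs Keq = 0.969 ⇒ Q>K, reverse
Step 1:
                   M          L          E          A
  Initial     0.0314     0.7442      4.385     0.4597
  Change      0.1709     0.1139     0.1139    -0.1139
  Equil       0.2023     0.8581      4.499     0.3458
  solve Keq expr → x = -0.05696; check Q = 0.969
Then remove 0.03636 M of M.
Step 2:
                   M          L          E          A
  Initial     0.1659     0.8581      4.499     0.3458
  Change     0.02633    0.01756    0.01756   -0.01756
  Equil       0.1923     0.8757      4.516     0.3282
  solve Keq expr → x = -0.008778; check Q = 0.969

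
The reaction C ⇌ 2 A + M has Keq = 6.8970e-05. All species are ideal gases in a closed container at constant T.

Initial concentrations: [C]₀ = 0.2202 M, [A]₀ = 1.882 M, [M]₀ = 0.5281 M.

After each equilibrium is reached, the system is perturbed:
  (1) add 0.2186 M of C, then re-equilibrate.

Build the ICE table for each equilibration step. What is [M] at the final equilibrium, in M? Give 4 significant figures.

Q₀ = 8.495 vs Keq = 6.8970e-05 ⇒ Q>K, reverse
Step 1:
                  C         A         M
  init       0.2202     1.882    0.5281
  Δ           0.528    -1.056    -0.528
  eq         0.7482     0.826 7.5646e-05
  solve Keq expr → x = -0.528; check Q = 6.8970e-05
Then add 0.2186 M of C.
Step 2:
                  C         A         M
  init       0.9668     0.826 7.5646e-05
  Δ       -2.2088e-05 4.4176e-05 2.2088e-05
  eq         0.9668     0.826 9.7733e-05
  solve Keq expr → x = 2.2088e-05; check Q = 6.8970e-05

[M]_eq = 9.7733e-05 M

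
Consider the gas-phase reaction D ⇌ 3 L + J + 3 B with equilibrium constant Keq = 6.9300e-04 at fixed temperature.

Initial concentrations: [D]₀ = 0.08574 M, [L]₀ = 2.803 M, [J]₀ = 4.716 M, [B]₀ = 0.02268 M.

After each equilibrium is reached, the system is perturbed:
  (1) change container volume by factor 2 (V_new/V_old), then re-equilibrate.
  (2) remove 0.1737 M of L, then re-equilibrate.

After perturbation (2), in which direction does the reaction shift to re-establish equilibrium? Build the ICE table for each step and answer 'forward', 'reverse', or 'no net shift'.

Direction: forward

Q₀ = 0.01413 vs Keq = 6.9300e-04 ⇒ Q>K, reverse
Step 1:
                  D         L         J         B
  init      0.08574     2.803     4.716   0.02268
  Δ        0.004728  -0.01418 -0.004728  -0.01418
  eq        0.09047     2.789     4.711  0.008497
  solve Keq expr → x = -0.004728; check Q = 6.9300e-04
Then change container volume by factor 2 (V_new/V_old).
Step 2:
                  D         L         J         B
  init      0.04523     1.394     2.356  0.004249
  Δ       -0.004025   0.01208  0.004025   0.01208
  eq        0.04121     1.406      2.36   0.01632
  solve Keq expr → x = 0.004025; check Q = 6.9300e-04
Then remove 0.1737 M of L.
Step 3:
                  D         L         J         B
  init      0.04121     1.233      2.36   0.01632
  Δ       -7.1896e-04  0.002157 7.1896e-04  0.002157
  eq        0.04049     1.235      2.36   0.01848
  solve Keq expr → x = 7.1896e-04; check Q = 6.9300e-04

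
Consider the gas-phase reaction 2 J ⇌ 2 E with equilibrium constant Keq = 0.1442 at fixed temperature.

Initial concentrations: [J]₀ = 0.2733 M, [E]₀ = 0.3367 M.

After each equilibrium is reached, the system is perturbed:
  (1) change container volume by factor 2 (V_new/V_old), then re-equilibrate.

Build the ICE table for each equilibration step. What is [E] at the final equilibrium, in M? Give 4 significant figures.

[E]_eq = 0.08394 M

Q₀ = 1.518 vs Keq = 0.1442 ⇒ Q>K, reverse
Step 1:
                   J          E
  Initial     0.2733     0.3367
  Change      0.1688    -0.1688
  Equil       0.4421     0.1679
  solve Keq expr → x = -0.08441; check Q = 0.1442
Then change container volume by factor 2 (V_new/V_old).
Step 2:
                   J          E
  Initial     0.2211    0.08394
  Change           0          0
  Equil       0.2211    0.08394
  solve Keq expr → x = 0; check Q = 0.1442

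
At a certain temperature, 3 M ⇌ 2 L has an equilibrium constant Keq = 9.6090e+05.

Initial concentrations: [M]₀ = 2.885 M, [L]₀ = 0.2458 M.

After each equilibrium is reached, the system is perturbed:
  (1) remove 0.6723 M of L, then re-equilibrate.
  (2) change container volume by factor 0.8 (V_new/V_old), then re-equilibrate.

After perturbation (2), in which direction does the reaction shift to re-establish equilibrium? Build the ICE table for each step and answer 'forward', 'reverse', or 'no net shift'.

Q₀ = 0.002516 vs Keq = 9.6090e+05 ⇒ Q<K, forward
Step 1:
                   M          L
  I            2.885     0.2458
  C           -2.868      1.912
  E          0.01692      2.158
  solve Keq expr → x = 0.956; check Q = 9.6090e+05
Then remove 0.6723 M of L.
Step 2:
                   M          L
  I          0.01692      1.486
  C        -0.003714   0.002476
  E          0.01321      1.488
  solve Keq expr → x = 0.001238; check Q = 9.6090e+05
Then change container volume by factor 0.8 (V_new/V_old).
Step 3:
                   M          L
  I          0.01651       1.86
  C        -0.001179 7.8612e-04
  E          0.01533      1.861
  solve Keq expr → x = 3.9306e-04; check Q = 9.6090e+05

Direction: forward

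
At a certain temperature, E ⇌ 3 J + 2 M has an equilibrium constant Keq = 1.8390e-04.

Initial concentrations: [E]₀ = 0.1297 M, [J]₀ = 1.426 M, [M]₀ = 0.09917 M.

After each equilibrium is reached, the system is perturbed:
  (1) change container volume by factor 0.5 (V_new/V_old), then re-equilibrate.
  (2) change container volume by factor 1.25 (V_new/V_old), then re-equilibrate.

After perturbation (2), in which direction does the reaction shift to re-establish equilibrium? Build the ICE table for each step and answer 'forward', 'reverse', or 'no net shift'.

Q₀ = 0.2199 vs Keq = 1.8390e-04 ⇒ Q>K, reverse
Step 1:
                    E           J           M
  init         0.1297       1.426     0.09917
  Δ           0.04762     -0.1429    -0.09524
  eq           0.1773       1.283    0.003929
  solve Keq expr → x = -0.04762; check Q = 1.8390e-04
Then change container volume by factor 0.5 (V_new/V_old).
Step 2:
                    E           J           M
  init         0.3546       2.566    0.007858
  Δ          0.002937   -0.008812   -0.005875
  eq           0.3576       2.557    0.001983
  solve Keq expr → x = -0.002937; check Q = 1.8390e-04
Then change container volume by factor 1.25 (V_new/V_old).
Step 3:
                    E           J           M
  init         0.2861       2.046    0.001586
  Δ       -4.4394e-04    0.001332  8.8789e-04
  eq           0.2856       2.047    0.002474
  solve Keq expr → x = 4.4394e-04; check Q = 1.8390e-04

Direction: forward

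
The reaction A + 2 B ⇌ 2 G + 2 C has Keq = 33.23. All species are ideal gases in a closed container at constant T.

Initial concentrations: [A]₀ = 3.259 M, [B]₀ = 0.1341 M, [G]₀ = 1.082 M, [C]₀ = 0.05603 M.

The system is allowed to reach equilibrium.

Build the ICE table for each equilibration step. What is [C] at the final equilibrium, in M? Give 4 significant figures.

Q₀ = 0.06271 vs Keq = 33.23 ⇒ Q<K, forward
Step 1:
                   A          B          G          C
  init         3.259     0.1341      1.082    0.05603
  Δ         -0.05717    -0.1143     0.1143     0.1143
  eq           3.202    0.01976      1.196     0.1704
  solve Keq expr → x = 0.05717; check Q = 33.23

[C]_eq = 0.1704 M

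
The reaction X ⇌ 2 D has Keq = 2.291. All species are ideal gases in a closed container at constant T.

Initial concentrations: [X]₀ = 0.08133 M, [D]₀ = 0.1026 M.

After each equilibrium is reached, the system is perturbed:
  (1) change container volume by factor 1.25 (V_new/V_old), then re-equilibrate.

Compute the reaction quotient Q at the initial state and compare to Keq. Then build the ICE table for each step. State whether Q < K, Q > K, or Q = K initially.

Q₀ = 0.1294 vs Keq = 2.291 ⇒ Q<K, forward
Step 1:
                   X          D
  init       0.08133     0.1026
  Δ         -0.05979     0.1196
  eq         0.02154     0.2222
  solve Keq expr → x = 0.05979; check Q = 2.291
Then change container volume by factor 1.25 (V_new/V_old).
Step 2:
                   X          D
  init       0.01724     0.1777
  Δ        -0.002622   0.005243
  eq         0.01461      0.183
  solve Keq expr → x = 0.002622; check Q = 2.291

Q₀ = 0.1294; Q < K (proceeds forward)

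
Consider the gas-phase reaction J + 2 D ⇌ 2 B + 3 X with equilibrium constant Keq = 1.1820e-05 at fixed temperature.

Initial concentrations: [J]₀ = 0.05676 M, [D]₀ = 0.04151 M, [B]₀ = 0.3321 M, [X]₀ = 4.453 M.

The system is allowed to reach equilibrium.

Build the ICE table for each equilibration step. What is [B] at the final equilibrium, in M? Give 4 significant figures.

Q₀ = 9.9574e+04 vs Keq = 1.1820e-05 ⇒ Q>K, reverse
Step 1:
                    J           D           B           X
  Initial     0.05676     0.04151      0.3321       4.453
  Change        0.166       0.332      -0.332      -0.498
  Equil        0.2228      0.3735  7.7064e-05       3.955
  solve Keq expr → x = -0.166; check Q = 1.1820e-05

[B]_eq = 7.7064e-05 M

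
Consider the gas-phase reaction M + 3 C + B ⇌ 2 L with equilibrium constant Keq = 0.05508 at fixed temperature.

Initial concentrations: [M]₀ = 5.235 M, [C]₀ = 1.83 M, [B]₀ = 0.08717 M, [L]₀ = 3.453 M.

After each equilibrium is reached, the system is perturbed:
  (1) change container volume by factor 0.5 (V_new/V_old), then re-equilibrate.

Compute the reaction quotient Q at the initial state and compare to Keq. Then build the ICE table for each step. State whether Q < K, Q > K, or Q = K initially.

Q₀ = 4.263; Q > K (proceeds reverse)

Q₀ = 4.263 vs Keq = 0.05508 ⇒ Q>K, reverse
Step 1:
                   M          C          B          L
  init         5.235       1.83    0.08717      3.453
  Δ           0.4793      1.438     0.4793    -0.9586
  eq           5.714      3.268     0.5665      2.494
  solve Keq expr → x = -0.4793; check Q = 0.05508
Then change container volume by factor 0.5 (V_new/V_old).
Step 2:
                   M          C          B          L
  init         11.43      6.536      1.133      4.989
  Δ          -0.5717     -1.715    -0.5717      1.143
  eq           10.86      4.821     0.5613      6.132
  solve Keq expr → x = 0.5717; check Q = 0.05508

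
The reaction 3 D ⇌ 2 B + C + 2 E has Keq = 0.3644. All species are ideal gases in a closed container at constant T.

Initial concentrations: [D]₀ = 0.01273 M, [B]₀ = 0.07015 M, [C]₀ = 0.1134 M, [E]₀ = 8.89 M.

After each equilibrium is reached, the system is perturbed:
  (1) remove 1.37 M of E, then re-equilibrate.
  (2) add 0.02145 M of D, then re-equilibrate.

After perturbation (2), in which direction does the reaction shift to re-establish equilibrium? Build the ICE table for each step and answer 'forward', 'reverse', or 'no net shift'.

Direction: forward

Q₀ = 2.1379e+04 vs Keq = 0.3644 ⇒ Q>K, reverse
Step 1:
                  D         B         C         E
  Initial   0.01273   0.07015    0.1134      8.89
  Change    0.09295  -0.06197  -0.03098  -0.06197
  Equil      0.1057  0.008183   0.08242     8.828
  solve Keq expr → x = -0.03098; check Q = 0.3644
Then remove 1.37 M of E.
Step 2:
                  D         B         C         E
  Initial    0.1057  0.008183   0.08242     7.458
  Change  -0.001826  0.001217 6.0854e-04  0.001217
  Equil      0.1039    0.0094   0.08303     7.459
  solve Keq expr → x = 6.0854e-04; check Q = 0.3644
Then add 0.02145 M of D.
Step 3:
                  D         B         C         E
  Initial    0.1253    0.0094   0.08303     7.459
  Change  -0.003643  0.002428  0.001214  0.002428
  Equil      0.1217   0.01183   0.08424     7.462
  solve Keq expr → x = 0.001214; check Q = 0.3644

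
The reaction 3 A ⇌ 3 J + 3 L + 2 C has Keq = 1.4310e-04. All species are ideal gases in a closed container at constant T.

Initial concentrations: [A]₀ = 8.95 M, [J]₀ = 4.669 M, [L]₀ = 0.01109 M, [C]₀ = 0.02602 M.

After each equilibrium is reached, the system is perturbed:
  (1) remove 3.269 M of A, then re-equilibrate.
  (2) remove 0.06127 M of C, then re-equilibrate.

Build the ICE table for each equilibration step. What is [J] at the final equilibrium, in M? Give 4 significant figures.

[J]_eq = 4.899 M

Q₀ = 1.3110e-10 vs Keq = 1.4310e-04 ⇒ Q<K, forward
Step 1:
                  A         J         L         C
  I            8.95     4.669   0.01109   0.02602
  C         -0.2595    0.2595    0.2595     0.173
  E           8.691     4.928    0.2706     0.199
  solve Keq expr → x = 0.0865; check Q = 1.4310e-04
Then remove 3.269 M of A.
Step 2:
                  A         J         L         C
  I           5.422     4.928    0.2706     0.199
  C         0.06601  -0.06601  -0.06601  -0.04401
  E           5.488     4.862    0.2046     0.155
  solve Keq expr → x = -0.022; check Q = 1.4310e-04
Then remove 0.06127 M of C.
Step 3:
                  A         J         L         C
  I           5.488     4.862    0.2046   0.09373
  C        -0.03688   0.03688   0.03688   0.02459
  E           5.451     4.899    0.2414    0.1183
  solve Keq expr → x = 0.01229; check Q = 1.4310e-04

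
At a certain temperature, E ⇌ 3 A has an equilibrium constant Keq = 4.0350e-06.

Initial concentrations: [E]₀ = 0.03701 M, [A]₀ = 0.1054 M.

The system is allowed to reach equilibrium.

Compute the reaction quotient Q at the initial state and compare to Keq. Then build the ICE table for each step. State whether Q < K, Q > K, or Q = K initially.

Q₀ = 0.03164 vs Keq = 4.0350e-06 ⇒ Q>K, reverse
Step 1:
                   E          A
  Initial    0.03701     0.1054
  Change     0.03295   -0.09884
  Equil      0.06996    0.00656
  solve Keq expr → x = -0.03295; check Q = 4.0350e-06

Q₀ = 0.03164; Q > K (proceeds reverse)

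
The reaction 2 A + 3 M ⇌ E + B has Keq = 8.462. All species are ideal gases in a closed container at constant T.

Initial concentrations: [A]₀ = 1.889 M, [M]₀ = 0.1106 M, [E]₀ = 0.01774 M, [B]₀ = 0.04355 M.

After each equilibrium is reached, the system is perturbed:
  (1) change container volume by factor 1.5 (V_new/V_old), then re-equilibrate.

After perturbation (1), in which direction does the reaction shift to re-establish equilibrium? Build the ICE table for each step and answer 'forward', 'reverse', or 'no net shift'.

Direction: reverse

Q₀ = 0.16 vs Keq = 8.462 ⇒ Q<K, forward
Step 1:
                  A         M         E         B
  Initial     1.889    0.1106   0.01774   0.04355
  Change   -0.04384  -0.06576   0.02192   0.02192
  Equil       1.845   0.04484   0.03966   0.06547
  solve Keq expr → x = 0.02192; check Q = 8.462
Then change container volume by factor 1.5 (V_new/V_old).
Step 2:
                  A         M         E         B
  Initial      1.23   0.02989   0.02644   0.04365
  Change   0.007521   0.01128 -0.003761 -0.003761
  Equil       1.238   0.04117   0.02268   0.03989
  solve Keq expr → x = -0.003761; check Q = 8.462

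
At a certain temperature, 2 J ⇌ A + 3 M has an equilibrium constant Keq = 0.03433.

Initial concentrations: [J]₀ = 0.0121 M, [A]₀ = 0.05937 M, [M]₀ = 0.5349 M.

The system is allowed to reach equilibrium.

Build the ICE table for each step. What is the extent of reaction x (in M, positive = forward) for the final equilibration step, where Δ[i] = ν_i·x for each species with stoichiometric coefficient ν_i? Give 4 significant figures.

x = -0.05123 M

Q₀ = 62.06 vs Keq = 0.03433 ⇒ Q>K, reverse
Step 1:
                   J          A          M
  I           0.0121    0.05937     0.5349
  C           0.1025   -0.05123    -0.1537
  E           0.1146   0.008135     0.3812
  solve Keq expr → x = -0.05123; check Q = 0.03433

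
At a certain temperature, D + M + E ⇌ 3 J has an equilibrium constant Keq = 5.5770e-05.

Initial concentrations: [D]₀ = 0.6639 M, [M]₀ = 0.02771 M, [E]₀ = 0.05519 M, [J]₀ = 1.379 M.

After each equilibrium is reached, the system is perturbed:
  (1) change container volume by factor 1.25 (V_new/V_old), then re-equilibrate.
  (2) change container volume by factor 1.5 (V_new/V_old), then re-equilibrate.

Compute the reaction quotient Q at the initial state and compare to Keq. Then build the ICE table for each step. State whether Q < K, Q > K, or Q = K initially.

Q₀ = 2583; Q > K (proceeds reverse)

Q₀ = 2583 vs Keq = 5.5770e-05 ⇒ Q>K, reverse
Step 1:
                    D           M           E           J
  I            0.6639     0.02771     0.05519       1.379
  C            0.4514      0.4514      0.4514      -1.354
  E             1.115      0.4791      0.5066     0.02472
  solve Keq expr → x = -0.4514; check Q = 5.5770e-05
Then change container volume by factor 1.25 (V_new/V_old).
Step 2:
                    D           M           E           J
  I            0.8923      0.3833      0.4053     0.01977
  C                 0           0           0           0
  E            0.8923      0.3833      0.4053     0.01977
  solve Keq expr → x = 0; check Q = 5.5770e-05
Then change container volume by factor 1.5 (V_new/V_old).
Step 3:
                    D           M           E           J
  I            0.5948      0.2555      0.2702     0.01318
  C                 0           0           0           0
  E            0.5948      0.2555      0.2702     0.01318
  solve Keq expr → x = 0; check Q = 5.5770e-05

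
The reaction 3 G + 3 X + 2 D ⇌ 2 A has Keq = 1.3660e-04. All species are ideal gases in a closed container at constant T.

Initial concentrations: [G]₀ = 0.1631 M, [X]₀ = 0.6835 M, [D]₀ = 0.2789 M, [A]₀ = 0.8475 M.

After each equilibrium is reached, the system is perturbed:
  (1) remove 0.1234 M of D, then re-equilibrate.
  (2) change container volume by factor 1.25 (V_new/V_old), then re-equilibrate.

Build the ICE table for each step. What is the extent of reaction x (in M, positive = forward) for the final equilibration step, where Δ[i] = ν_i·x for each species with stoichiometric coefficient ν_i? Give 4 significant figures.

Q₀ = 6665 vs Keq = 1.3660e-04 ⇒ Q>K, reverse
Step 1:
                    G           X           D           A
  Initial      0.1631      0.6835      0.2789      0.8475
  Change        1.195       1.195      0.7963     -0.7963
  Equil         1.358       1.878       1.075     0.05116
  solve Keq expr → x = -0.3982; check Q = 1.3660e-04
Then remove 0.1234 M of D.
Step 2:
                    G           X           D           A
  Initial       1.358       1.878      0.9518     0.05116
  Change     0.007475    0.007475    0.004983   -0.004983
  Equil         1.365       1.885      0.9568     0.04618
  solve Keq expr → x = -0.002492; check Q = 1.3660e-04
Then change container volume by factor 1.25 (V_new/V_old).
Step 3:
                    G           X           D           A
  Initial       1.092       1.508      0.7655     0.03694
  Change       0.0247      0.0247     0.01647    -0.01647
  Equil         1.117       1.533      0.7819     0.02047
  solve Keq expr → x = -0.008234; check Q = 1.3660e-04

x = -0.008234 M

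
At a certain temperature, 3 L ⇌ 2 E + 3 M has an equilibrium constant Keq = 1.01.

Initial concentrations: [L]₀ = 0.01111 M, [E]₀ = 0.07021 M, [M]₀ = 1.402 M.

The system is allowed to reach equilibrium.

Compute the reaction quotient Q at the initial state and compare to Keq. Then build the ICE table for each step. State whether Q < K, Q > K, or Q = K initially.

Q₀ = 9906 vs Keq = 1.01 ⇒ Q>K, reverse
Step 1:
                   L          E          M
  init       0.01111    0.07021      1.402
  Δ          0.07867   -0.05245   -0.07867
  eq         0.08978    0.01776      1.323
  solve Keq expr → x = -0.02622; check Q = 1.01

Q₀ = 9906; Q > K (proceeds reverse)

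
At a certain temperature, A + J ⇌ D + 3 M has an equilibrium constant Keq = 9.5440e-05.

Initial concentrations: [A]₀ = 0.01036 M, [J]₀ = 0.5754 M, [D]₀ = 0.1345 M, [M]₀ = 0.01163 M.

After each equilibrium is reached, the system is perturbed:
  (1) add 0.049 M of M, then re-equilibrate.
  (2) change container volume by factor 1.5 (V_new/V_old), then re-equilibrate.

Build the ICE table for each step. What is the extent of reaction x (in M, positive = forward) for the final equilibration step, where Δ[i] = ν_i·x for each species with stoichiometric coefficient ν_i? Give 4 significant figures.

x = 0.001296 M

Q₀ = 3.5492e-05 vs Keq = 9.5440e-05 ⇒ Q<K, forward
Step 1:
                    A           J           D           M
  I           0.01036      0.5754      0.1345     0.01163
  C         -0.001265   -0.001265    0.001265    0.003796
  E          0.009095      0.5741      0.1358     0.01543
  solve Keq expr → x = 0.001265; check Q = 9.5440e-05
Then add 0.049 M of M.
Step 2:
                    A           J           D           M
  I          0.009095      0.5741      0.1358     0.06443
  C           0.01413     0.01413    -0.01413    -0.04238
  E           0.02322      0.5883      0.1216     0.02205
  solve Keq expr → x = -0.01413; check Q = 9.5440e-05
Then change container volume by factor 1.5 (V_new/V_old).
Step 3:
                    A           J           D           M
  I           0.01548      0.3922     0.08109      0.0147
  C         -0.001296   -0.001296    0.001296    0.003889
  E           0.01418      0.3909     0.08239     0.01859
  solve Keq expr → x = 0.001296; check Q = 9.5440e-05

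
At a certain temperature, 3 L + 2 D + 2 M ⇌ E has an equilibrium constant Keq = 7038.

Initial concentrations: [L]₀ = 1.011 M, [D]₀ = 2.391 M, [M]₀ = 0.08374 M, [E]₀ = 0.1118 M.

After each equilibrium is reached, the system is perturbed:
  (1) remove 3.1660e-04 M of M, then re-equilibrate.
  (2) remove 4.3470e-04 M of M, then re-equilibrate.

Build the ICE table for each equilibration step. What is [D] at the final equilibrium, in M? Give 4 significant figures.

[D]_eq = 2.31 M

Q₀ = 2.699 vs Keq = 7038 ⇒ Q<K, forward
Step 1:
                  L         D         M         E
  I           1.011     2.391   0.08374    0.1118
  C          -0.122  -0.08134  -0.08134   0.04067
  E           0.889      2.31  0.002404    0.1525
  solve Keq expr → x = 0.04067; check Q = 7038
Then remove 3.1660e-04 M of M.
Step 2:
                  L         D         M         E
  I           0.889      2.31  0.002088    0.1525
  C       4.6970e-04 3.1314e-04 3.1314e-04 -1.5657e-04
  E          0.8895      2.31  0.002401    0.1523
  solve Keq expr → x = -1.5657e-04; check Q = 7038
Then remove 4.3470e-04 M of M.
Step 3:
                  L         D         M         E
  I          0.8895      2.31  0.001966    0.1523
  C       6.4493e-04 4.2995e-04 4.2995e-04 -2.1498e-04
  E          0.8901      2.31  0.002396    0.1521
  solve Keq expr → x = -2.1498e-04; check Q = 7038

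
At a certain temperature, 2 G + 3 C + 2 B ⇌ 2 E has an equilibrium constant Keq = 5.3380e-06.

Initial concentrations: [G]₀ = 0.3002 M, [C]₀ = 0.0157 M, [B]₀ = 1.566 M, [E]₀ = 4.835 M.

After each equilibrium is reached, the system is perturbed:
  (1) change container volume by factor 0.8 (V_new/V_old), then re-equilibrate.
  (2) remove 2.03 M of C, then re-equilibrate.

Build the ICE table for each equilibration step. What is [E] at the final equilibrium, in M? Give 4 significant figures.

Q₀ = 2.7333e+07 vs Keq = 5.3380e-06 ⇒ Q>K, reverse
Step 1:
                   G          C          B          E
  I           0.3002     0.0157      1.566      4.835
  C            4.012      6.017      4.012     -4.012
  E            4.312      6.033      5.578     0.8234
  solve Keq expr → x = -2.006; check Q = 5.3380e-06
Then change container volume by factor 0.8 (V_new/V_old).
Step 2:
                   G          C          B          E
  I             5.39      7.541      6.972      1.029
  C          -0.3775    -0.5663    -0.3775     0.3775
  E            5.012      6.975      6.594      1.407
  solve Keq expr → x = 0.1888; check Q = 5.3380e-06
Then remove 2.03 M of C.
Step 3:
                   G          C          B          E
  I            5.012      4.945      6.594      1.407
  C           0.3258     0.4886     0.3258    -0.3258
  E            5.338      5.434       6.92      1.081
  solve Keq expr → x = -0.1629; check Q = 5.3380e-06

[E]_eq = 1.081 M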